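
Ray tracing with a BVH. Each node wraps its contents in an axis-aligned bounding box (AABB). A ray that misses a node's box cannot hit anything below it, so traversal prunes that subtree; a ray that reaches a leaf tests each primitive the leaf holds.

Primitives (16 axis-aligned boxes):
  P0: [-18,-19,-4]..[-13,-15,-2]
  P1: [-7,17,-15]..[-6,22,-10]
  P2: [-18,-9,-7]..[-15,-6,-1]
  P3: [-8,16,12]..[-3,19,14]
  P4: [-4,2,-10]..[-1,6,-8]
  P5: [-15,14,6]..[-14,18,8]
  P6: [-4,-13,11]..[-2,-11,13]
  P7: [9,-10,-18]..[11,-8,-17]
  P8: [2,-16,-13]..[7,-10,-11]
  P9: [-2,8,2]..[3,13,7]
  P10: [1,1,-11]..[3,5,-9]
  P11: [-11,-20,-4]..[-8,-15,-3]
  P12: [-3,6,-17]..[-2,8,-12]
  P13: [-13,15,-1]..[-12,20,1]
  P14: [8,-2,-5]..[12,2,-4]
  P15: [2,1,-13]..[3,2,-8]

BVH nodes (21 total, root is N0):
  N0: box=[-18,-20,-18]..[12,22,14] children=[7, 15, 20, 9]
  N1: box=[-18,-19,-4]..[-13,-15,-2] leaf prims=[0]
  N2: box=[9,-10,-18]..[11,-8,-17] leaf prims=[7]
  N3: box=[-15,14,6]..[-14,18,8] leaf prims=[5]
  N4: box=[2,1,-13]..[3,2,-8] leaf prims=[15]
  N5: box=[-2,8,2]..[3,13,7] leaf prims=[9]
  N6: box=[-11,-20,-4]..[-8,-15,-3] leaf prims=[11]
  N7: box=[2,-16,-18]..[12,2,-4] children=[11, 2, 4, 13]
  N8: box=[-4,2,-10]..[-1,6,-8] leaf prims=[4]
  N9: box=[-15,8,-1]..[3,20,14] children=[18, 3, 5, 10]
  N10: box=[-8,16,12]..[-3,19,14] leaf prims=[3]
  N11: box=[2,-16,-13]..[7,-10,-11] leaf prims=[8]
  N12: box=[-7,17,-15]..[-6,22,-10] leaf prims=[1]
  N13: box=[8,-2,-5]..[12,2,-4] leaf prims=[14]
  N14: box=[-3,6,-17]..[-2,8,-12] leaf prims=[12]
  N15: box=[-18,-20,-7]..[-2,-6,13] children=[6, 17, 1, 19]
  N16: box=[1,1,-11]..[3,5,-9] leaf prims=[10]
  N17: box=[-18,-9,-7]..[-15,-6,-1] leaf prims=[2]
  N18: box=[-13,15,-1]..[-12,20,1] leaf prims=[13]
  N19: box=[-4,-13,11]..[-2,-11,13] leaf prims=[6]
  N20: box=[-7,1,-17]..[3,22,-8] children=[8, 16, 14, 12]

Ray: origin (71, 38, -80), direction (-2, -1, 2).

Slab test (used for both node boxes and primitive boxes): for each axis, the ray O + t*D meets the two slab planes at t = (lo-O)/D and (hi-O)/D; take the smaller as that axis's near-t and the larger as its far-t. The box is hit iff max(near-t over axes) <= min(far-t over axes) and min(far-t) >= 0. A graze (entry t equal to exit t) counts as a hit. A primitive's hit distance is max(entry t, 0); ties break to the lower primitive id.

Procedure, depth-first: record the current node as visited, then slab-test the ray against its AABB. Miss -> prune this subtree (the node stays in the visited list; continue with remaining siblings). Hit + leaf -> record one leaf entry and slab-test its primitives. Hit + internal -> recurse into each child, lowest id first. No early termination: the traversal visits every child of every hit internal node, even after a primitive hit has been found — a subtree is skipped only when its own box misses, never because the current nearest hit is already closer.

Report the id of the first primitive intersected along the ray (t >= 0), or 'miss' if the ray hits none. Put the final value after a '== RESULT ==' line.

Walk:
N0 x:[59/2,89/2] y:[16,58] z:[31,47] -> hit [31,89/2], descend [7, 9, 15, 20]
  N7 x:[59/2,69/2] y:[36,54] z:[31,38] -> miss, prune
  N9 x:[34,43] y:[18,30] z:[79/2,47] -> miss, prune
  N15 x:[73/2,89/2] y:[44,58] z:[73/2,93/2] -> hit [44,89/2], descend [1, 6, 17, 19]
    N1 x:[42,89/2] y:[53,57] z:[38,39] -> miss, prune
    N6 x:[79/2,41] y:[53,58] z:[38,77/2] -> miss, prune
    N17 x:[43,89/2] y:[44,47] z:[73/2,79/2] -> miss, prune
    N19 x:[73/2,75/2] y:[49,51] z:[91/2,93/2] -> miss, prune
  N20 x:[34,39] y:[16,37] z:[63/2,36] -> hit [34,36], descend [8, 12, 14, 16]
    N8 x:[36,75/2] y:[32,36] z:[35,36] -> hit [36,36] leaf, test {P4@t=36}
    N12 x:[77/2,39] y:[16,21] z:[65/2,35] -> miss, prune
    N14 x:[73/2,37] y:[30,32] z:[63/2,34] -> miss, prune
    N16 x:[34,35] y:[33,37] z:[69/2,71/2] -> hit [69/2,35] leaf, test {P10@t=69/2}

13 AABB tests over nodes [0, 7, 9, 15, 1, 6, 17, 19, 20, 8, 12, 14, 16]; 2 leaves entered; closest P10.

== RESULT ==
10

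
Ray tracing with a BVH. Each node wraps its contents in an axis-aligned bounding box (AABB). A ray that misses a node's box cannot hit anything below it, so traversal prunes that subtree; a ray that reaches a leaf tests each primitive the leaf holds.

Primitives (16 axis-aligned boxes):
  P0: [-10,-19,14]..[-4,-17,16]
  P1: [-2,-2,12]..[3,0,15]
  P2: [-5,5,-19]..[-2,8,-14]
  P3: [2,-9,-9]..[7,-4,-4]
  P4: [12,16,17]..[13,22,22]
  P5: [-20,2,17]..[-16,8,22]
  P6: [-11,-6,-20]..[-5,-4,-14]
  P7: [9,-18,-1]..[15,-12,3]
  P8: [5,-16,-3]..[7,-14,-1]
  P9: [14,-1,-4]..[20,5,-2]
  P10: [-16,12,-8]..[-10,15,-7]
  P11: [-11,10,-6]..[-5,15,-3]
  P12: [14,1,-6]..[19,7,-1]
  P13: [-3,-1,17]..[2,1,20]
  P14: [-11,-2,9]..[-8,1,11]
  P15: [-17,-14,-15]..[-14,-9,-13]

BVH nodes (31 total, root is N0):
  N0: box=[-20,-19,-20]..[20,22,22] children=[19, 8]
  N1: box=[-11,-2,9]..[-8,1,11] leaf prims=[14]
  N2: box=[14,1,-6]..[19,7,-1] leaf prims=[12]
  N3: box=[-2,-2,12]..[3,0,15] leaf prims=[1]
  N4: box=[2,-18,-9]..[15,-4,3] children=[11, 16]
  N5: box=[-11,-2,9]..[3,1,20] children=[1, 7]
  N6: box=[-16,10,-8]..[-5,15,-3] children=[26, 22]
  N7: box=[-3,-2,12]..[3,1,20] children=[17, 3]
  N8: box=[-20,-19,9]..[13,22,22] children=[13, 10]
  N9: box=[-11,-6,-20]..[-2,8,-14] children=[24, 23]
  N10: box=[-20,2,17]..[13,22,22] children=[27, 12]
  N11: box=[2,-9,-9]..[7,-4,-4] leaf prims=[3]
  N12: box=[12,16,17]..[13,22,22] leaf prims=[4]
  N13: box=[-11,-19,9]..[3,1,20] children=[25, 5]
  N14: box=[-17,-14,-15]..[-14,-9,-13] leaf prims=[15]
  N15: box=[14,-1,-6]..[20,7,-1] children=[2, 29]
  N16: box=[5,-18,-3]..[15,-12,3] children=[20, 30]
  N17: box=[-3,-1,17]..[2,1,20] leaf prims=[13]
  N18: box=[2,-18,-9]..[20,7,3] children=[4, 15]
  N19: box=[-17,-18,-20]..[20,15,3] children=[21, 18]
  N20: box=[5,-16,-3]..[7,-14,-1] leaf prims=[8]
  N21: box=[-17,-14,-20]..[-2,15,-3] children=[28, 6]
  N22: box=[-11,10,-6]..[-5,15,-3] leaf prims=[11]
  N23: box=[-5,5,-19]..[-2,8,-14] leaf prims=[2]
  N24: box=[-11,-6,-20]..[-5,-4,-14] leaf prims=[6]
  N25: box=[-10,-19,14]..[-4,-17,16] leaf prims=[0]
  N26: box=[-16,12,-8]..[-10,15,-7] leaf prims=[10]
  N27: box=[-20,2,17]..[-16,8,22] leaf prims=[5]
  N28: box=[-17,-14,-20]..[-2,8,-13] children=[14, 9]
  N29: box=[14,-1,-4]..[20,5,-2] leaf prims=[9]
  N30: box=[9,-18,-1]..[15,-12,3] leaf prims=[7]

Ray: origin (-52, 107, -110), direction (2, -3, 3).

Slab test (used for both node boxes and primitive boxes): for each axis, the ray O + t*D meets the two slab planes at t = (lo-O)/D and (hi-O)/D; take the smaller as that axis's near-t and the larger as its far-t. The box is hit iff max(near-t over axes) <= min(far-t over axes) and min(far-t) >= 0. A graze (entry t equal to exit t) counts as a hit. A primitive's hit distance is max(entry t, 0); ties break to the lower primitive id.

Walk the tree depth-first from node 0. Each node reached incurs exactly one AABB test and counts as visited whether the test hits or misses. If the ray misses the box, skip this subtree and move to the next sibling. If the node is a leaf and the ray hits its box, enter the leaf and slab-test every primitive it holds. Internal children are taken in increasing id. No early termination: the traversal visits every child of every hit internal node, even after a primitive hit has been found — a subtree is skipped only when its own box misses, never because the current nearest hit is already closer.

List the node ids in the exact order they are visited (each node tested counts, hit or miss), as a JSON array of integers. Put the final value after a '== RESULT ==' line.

Walk:
N0 x:[16,36] y:[85/3,42] z:[30,44] -> hit [30,36], descend [8, 19]
  N8 x:[16,65/2] y:[85/3,42] z:[119/3,44] -> miss, prune
  N19 x:[35/2,36] y:[92/3,125/3] z:[30,113/3] -> hit [92/3,36], descend [18, 21]
    N18 x:[27,36] y:[100/3,125/3] z:[101/3,113/3] -> hit [101/3,36], descend [4, 15]
      N4 x:[27,67/2] y:[37,125/3] z:[101/3,113/3] -> miss, prune
      N15 x:[33,36] y:[100/3,36] z:[104/3,109/3] -> hit [104/3,36], descend [2, 29]
        N2 x:[33,71/2] y:[100/3,106/3] z:[104/3,109/3] -> hit [104/3,106/3] leaf, test {P12@t=104/3}
        N29 x:[33,36] y:[34,36] z:[106/3,36] -> hit [106/3,36] leaf, test {P9@t=106/3}
    N21 x:[35/2,25] y:[92/3,121/3] z:[30,107/3] -> miss, prune

Visited [0, 8, 19, 18, 4, 15, 2, 29, 21]. Tests: 9 box, 2 leaf. Nearest: P12.

== RESULT ==
[0, 8, 19, 18, 4, 15, 2, 29, 21]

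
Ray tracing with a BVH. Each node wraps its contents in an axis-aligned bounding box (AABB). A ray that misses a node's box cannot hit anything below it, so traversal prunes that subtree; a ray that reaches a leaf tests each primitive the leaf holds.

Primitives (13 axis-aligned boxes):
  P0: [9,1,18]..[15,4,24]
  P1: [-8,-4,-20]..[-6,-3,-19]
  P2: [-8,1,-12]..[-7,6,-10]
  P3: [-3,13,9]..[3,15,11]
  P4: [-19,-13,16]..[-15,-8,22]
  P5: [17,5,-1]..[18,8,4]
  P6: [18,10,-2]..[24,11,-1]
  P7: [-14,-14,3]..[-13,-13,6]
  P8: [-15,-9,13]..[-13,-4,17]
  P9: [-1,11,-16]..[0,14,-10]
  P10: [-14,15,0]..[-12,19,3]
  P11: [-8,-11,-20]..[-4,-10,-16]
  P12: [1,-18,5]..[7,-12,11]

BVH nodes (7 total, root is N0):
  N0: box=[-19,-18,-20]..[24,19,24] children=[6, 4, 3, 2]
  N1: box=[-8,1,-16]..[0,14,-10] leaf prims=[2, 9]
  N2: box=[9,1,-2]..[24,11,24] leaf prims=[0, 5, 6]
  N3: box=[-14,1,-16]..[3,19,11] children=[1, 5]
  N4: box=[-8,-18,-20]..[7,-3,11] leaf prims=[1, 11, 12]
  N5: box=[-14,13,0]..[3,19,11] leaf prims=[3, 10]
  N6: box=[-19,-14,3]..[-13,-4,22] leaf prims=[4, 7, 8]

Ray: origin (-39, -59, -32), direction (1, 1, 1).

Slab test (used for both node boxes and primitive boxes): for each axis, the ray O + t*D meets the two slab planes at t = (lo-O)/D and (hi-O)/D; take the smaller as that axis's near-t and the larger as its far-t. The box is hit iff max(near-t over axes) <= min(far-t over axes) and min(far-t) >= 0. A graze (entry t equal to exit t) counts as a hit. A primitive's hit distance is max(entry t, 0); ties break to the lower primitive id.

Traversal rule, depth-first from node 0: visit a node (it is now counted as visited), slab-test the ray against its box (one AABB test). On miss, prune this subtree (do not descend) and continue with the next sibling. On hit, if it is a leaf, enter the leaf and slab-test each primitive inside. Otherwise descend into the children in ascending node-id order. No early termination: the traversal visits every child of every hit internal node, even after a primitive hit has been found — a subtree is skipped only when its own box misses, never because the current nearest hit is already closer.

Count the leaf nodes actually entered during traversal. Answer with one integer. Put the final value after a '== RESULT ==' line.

Walk:
N0 x:[20,63] y:[41,78] z:[12,56] -> hit [41,56], descend [2, 3, 4, 6]
  N2 x:[48,63] y:[60,70] z:[30,56] -> miss, prune
  N3 x:[25,42] y:[60,78] z:[16,43] -> miss, prune
  N4 x:[31,46] y:[41,56] z:[12,43] -> hit [41,43] leaf, test {P1(miss), P11(miss), P12@t=41}
  N6 x:[20,26] y:[45,55] z:[35,54] -> miss, prune

5 AABB tests over nodes [0, 2, 3, 4, 6]; 1 leaf entered; closest P12.

== RESULT ==
1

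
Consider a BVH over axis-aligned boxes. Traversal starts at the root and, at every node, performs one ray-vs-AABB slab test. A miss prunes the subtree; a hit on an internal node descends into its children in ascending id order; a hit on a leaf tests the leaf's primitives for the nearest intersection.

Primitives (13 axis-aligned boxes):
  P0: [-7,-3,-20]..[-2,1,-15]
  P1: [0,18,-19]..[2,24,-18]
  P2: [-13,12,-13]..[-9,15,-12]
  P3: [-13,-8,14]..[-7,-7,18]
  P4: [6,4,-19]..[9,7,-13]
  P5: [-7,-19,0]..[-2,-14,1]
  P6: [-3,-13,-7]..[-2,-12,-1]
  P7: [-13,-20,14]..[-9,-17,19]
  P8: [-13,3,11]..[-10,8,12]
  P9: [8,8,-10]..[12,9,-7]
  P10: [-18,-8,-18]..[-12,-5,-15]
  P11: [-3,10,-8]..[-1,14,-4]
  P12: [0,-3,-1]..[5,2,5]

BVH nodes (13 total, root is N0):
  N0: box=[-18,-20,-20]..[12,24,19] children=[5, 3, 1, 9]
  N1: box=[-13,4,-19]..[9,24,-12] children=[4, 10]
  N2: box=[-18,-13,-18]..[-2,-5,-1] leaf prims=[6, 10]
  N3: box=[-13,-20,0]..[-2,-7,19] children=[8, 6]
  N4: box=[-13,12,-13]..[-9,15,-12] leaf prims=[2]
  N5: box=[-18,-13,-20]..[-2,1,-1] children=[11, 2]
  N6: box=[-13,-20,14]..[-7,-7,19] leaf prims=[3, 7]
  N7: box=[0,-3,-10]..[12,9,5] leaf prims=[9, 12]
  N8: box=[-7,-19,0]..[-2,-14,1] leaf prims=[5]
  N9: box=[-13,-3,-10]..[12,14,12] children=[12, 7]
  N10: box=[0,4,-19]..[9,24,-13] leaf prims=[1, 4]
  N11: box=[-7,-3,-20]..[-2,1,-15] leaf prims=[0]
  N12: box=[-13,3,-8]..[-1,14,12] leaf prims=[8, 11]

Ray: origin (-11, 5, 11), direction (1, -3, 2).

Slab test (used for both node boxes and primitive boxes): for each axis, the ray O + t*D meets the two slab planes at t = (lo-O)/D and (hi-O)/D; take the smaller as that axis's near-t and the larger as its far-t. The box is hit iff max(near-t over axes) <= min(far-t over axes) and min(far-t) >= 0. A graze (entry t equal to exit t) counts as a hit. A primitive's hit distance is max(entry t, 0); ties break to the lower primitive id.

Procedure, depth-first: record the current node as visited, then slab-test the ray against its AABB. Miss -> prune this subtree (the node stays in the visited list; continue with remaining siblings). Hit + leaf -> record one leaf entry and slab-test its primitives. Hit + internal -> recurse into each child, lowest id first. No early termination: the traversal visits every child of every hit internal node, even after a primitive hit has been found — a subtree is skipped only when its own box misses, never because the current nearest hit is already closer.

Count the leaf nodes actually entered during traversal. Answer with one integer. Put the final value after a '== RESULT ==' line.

Trace the traversal:
N0 x:[-7,23] y:[-19/3,25/3] z:[-31/2,4] -> hit [-19/3,4], descend [1, 3, 5, 9]
  N1 x:[-2,20] y:[-19/3,1/3] z:[-15,-23/2] -> miss, prune
  N3 x:[-2,9] y:[4,25/3] z:[-11/2,4] -> hit [4,4], descend [6, 8]
    N6 x:[-2,4] y:[4,25/3] z:[3/2,4] -> hit [4,4] leaf, test {P3(miss), P7(miss)}
    N8 x:[4,9] y:[19/3,8] z:[-11/2,-5] -> miss, prune
  N5 x:[-7,9] y:[4/3,6] z:[-31/2,-6] -> miss, prune
  N9 x:[-2,23] y:[-3,8/3] z:[-21/2,1/2] -> hit [-2,1/2], descend [7, 12]
    N7 x:[11,23] y:[-4/3,8/3] z:[-21/2,-3] -> miss, prune
    N12 x:[-2,10] y:[-3,2/3] z:[-19/2,1/2] -> hit [-2,1/2] leaf, test {P8@t=0, P11(miss)}

order=[0, 1, 3, 6, 8, 5, 9, 7, 12]  |boxes|=9  |leaves|=2  hit=P8

== RESULT ==
2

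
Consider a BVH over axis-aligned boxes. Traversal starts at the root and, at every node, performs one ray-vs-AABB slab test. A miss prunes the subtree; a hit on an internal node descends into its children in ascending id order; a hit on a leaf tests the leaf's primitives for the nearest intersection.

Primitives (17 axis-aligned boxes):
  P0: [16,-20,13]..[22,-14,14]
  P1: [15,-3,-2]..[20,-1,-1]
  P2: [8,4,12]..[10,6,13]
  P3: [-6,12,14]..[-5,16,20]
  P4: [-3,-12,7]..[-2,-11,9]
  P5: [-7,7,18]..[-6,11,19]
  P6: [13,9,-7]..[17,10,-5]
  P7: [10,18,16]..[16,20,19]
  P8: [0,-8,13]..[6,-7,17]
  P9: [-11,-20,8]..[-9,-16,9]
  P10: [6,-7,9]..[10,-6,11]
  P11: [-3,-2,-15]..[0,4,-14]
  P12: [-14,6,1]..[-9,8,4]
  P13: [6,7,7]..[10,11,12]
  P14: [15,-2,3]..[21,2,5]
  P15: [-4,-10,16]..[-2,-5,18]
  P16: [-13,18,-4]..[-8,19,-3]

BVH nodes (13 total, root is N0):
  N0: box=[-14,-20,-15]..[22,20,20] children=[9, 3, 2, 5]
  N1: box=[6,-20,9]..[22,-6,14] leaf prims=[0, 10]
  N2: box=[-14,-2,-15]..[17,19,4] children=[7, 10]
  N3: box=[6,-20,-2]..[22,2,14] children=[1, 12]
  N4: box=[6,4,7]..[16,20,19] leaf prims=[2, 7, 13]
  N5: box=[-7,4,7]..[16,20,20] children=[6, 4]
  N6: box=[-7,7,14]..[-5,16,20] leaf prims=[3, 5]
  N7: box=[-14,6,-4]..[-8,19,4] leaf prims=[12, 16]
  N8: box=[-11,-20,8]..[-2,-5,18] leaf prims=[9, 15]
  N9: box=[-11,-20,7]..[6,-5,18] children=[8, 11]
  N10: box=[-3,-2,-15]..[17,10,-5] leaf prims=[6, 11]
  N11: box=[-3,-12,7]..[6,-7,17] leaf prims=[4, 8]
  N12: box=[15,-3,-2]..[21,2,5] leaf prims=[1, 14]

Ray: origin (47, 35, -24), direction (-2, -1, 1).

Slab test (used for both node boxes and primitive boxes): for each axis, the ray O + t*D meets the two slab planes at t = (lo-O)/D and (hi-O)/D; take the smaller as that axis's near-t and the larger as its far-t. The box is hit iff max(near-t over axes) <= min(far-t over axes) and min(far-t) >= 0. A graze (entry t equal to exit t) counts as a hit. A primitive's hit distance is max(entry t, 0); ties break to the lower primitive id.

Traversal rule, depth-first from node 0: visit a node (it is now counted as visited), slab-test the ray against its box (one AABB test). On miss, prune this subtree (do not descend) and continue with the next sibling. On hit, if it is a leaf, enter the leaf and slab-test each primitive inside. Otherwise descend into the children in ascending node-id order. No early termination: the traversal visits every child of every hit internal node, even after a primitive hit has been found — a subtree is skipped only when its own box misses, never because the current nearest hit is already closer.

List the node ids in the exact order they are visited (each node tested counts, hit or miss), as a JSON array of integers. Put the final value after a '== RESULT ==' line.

Walk:
N0 x:[25/2,61/2] y:[15,55] z:[9,44] -> hit [15,61/2], descend [2, 3, 5, 9]
  N2 x:[15,61/2] y:[16,37] z:[9,28] -> hit [16,28], descend [7, 10]
    N7 x:[55/2,61/2] y:[16,29] z:[20,28] -> hit [55/2,28] leaf, test {P12@t=28, P16(miss)}
    N10 x:[15,25] y:[25,37] z:[9,19] -> miss, prune
  N3 x:[25/2,41/2] y:[33,55] z:[22,38] -> miss, prune
  N5 x:[31/2,27] y:[15,31] z:[31,44] -> miss, prune
  N9 x:[41/2,29] y:[40,55] z:[31,42] -> miss, prune

Visited [0, 2, 7, 10, 3, 5, 9]. Tests: 7 box, 1 leaf. Nearest: P12.

== RESULT ==
[0, 2, 7, 10, 3, 5, 9]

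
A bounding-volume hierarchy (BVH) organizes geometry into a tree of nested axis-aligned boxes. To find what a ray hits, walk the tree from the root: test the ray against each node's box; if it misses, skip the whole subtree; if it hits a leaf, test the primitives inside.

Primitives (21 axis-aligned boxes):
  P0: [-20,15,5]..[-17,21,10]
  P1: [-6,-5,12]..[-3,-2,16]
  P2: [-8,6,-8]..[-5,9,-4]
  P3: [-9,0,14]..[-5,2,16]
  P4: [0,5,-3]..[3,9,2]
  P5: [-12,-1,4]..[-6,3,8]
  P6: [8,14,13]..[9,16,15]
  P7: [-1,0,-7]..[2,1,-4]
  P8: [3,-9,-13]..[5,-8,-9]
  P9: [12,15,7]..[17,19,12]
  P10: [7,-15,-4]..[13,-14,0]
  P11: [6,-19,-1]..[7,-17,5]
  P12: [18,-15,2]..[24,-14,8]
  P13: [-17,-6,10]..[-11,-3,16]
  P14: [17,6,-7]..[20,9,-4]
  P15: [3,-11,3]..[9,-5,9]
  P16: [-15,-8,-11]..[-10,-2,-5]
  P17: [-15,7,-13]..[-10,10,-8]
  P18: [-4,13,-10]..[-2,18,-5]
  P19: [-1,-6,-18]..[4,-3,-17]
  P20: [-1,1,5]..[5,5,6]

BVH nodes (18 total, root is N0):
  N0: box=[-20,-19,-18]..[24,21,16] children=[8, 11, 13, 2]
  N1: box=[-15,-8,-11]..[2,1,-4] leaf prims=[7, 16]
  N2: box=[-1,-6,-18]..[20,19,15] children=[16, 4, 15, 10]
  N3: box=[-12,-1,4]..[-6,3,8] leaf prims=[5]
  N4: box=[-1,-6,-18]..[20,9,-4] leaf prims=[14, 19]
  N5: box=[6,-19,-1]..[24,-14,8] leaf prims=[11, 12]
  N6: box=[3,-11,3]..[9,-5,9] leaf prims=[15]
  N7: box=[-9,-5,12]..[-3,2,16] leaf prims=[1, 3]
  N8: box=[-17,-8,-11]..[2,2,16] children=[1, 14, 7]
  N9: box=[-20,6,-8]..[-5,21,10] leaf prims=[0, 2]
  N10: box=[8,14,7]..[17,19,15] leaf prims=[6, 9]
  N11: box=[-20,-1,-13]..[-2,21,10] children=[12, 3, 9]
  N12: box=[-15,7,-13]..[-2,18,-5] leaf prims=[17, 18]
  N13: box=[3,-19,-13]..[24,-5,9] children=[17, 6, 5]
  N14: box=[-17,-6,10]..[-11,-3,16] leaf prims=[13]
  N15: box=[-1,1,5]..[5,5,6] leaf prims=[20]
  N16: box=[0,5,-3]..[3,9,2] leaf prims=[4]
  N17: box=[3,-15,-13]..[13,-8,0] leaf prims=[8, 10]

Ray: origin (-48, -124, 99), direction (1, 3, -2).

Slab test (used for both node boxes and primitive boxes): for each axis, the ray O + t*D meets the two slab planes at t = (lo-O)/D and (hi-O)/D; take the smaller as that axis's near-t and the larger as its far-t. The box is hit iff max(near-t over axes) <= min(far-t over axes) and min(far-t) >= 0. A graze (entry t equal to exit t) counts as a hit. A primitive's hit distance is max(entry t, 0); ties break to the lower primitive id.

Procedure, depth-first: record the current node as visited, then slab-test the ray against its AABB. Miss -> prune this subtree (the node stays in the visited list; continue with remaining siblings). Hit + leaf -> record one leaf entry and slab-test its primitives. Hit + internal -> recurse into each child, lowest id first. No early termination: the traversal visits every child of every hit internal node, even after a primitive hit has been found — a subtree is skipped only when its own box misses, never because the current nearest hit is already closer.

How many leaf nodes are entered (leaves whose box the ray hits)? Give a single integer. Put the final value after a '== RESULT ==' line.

Walk:
N0 x:[28,72] y:[35,145/3] z:[83/2,117/2] -> hit [83/2,145/3], descend [2, 8, 11, 13]
  N2 x:[47,68] y:[118/3,143/3] z:[42,117/2] -> hit [47,143/3], descend [4, 10, 15, 16]
    N4 x:[47,68] y:[118/3,133/3] z:[103/2,117/2] -> miss, prune
    N10 x:[56,65] y:[46,143/3] z:[42,46] -> miss, prune
    N15 x:[47,53] y:[125/3,43] z:[93/2,47] -> miss, prune
    N16 x:[48,51] y:[43,133/3] z:[97/2,51] -> miss, prune
  N8 x:[31,50] y:[116/3,42] z:[83/2,55] -> hit [83/2,42], descend [1, 7, 14]
    N1 x:[33,50] y:[116/3,125/3] z:[103/2,55] -> miss, prune
    N7 x:[39,45] y:[119/3,42] z:[83/2,87/2] -> hit [83/2,42] leaf, test {P1(miss), P3@t=83/2}
    N14 x:[31,37] y:[118/3,121/3] z:[83/2,89/2] -> miss, prune
  N11 x:[28,46] y:[41,145/3] z:[89/2,56] -> hit [89/2,46], descend [3, 9, 12]
    N3 x:[36,42] y:[41,127/3] z:[91/2,95/2] -> miss, prune
    N9 x:[28,43] y:[130/3,145/3] z:[89/2,107/2] -> miss, prune
    N12 x:[33,46] y:[131/3,142/3] z:[52,56] -> miss, prune
  N13 x:[51,72] y:[35,119/3] z:[45,56] -> miss, prune

Summary -> nodes [0, 2, 4, 10, 15, 16, 8, 1, 7, 14, 11, 3, 9, 12, 13]; box-tests=15; leaf-entries=1; first=P3

== RESULT ==
1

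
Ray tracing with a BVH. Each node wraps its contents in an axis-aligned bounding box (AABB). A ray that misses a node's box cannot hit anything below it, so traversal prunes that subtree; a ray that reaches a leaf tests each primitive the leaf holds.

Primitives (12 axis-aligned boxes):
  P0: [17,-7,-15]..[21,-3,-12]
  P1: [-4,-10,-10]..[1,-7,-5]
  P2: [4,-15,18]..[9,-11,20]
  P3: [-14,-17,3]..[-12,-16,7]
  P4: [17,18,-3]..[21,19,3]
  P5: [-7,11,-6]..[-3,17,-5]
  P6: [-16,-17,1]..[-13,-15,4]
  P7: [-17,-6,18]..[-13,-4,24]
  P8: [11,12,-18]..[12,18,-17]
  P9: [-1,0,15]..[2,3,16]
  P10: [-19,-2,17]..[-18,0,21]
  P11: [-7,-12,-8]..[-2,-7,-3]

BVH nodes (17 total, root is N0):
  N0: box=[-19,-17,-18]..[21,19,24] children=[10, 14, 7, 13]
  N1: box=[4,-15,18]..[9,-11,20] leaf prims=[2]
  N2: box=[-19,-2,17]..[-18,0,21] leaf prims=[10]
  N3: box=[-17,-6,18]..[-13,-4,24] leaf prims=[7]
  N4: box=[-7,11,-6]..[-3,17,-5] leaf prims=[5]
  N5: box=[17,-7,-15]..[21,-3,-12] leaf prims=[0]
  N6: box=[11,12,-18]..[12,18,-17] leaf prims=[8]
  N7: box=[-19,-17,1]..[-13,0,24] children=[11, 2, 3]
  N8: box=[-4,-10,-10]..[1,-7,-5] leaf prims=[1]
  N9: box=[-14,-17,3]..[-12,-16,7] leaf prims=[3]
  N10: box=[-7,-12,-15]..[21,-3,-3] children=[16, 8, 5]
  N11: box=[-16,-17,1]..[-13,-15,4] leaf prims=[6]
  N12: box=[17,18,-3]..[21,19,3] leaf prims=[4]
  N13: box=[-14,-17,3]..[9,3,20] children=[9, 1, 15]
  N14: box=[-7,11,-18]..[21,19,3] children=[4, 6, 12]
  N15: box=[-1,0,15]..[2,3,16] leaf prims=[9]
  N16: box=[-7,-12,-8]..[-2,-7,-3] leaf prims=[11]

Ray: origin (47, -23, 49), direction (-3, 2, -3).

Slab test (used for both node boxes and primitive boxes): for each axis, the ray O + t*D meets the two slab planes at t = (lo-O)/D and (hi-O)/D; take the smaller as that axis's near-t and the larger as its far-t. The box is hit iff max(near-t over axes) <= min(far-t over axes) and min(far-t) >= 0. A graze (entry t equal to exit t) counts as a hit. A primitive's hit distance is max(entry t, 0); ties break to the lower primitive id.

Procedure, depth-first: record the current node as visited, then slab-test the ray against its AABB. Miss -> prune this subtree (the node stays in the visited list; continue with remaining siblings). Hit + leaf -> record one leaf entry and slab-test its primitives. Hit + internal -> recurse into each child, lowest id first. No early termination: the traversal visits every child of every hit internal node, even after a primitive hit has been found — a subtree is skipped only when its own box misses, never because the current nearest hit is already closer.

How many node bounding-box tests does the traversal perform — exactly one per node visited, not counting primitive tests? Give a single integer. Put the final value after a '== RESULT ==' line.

Trace the traversal:
N0 x:[26/3,22] y:[3,21] z:[25/3,67/3] -> hit [26/3,21], descend [7, 10, 13, 14]
  N7 x:[20,22] y:[3,23/2] z:[25/3,16] -> miss, prune
  N10 x:[26/3,18] y:[11/2,10] z:[52/3,64/3] -> miss, prune
  N13 x:[38/3,61/3] y:[3,13] z:[29/3,46/3] -> hit [38/3,13], descend [1, 9, 15]
    N1 x:[38/3,43/3] y:[4,6] z:[29/3,31/3] -> miss, prune
    N9 x:[59/3,61/3] y:[3,7/2] z:[14,46/3] -> miss, prune
    N15 x:[15,16] y:[23/2,13] z:[11,34/3] -> miss, prune
  N14 x:[26/3,18] y:[17,21] z:[46/3,67/3] -> hit [17,18], descend [4, 6, 12]
    N4 x:[50/3,18] y:[17,20] z:[18,55/3] -> hit [18,18] leaf, test {P5@t=18}
    N6 x:[35/3,12] y:[35/2,41/2] z:[22,67/3] -> miss, prune
    N12 x:[26/3,10] y:[41/2,21] z:[46/3,52/3] -> miss, prune

order=[0, 7, 10, 13, 1, 9, 15, 14, 4, 6, 12]  |boxes|=11  |leaves|=1  hit=P5

== RESULT ==
11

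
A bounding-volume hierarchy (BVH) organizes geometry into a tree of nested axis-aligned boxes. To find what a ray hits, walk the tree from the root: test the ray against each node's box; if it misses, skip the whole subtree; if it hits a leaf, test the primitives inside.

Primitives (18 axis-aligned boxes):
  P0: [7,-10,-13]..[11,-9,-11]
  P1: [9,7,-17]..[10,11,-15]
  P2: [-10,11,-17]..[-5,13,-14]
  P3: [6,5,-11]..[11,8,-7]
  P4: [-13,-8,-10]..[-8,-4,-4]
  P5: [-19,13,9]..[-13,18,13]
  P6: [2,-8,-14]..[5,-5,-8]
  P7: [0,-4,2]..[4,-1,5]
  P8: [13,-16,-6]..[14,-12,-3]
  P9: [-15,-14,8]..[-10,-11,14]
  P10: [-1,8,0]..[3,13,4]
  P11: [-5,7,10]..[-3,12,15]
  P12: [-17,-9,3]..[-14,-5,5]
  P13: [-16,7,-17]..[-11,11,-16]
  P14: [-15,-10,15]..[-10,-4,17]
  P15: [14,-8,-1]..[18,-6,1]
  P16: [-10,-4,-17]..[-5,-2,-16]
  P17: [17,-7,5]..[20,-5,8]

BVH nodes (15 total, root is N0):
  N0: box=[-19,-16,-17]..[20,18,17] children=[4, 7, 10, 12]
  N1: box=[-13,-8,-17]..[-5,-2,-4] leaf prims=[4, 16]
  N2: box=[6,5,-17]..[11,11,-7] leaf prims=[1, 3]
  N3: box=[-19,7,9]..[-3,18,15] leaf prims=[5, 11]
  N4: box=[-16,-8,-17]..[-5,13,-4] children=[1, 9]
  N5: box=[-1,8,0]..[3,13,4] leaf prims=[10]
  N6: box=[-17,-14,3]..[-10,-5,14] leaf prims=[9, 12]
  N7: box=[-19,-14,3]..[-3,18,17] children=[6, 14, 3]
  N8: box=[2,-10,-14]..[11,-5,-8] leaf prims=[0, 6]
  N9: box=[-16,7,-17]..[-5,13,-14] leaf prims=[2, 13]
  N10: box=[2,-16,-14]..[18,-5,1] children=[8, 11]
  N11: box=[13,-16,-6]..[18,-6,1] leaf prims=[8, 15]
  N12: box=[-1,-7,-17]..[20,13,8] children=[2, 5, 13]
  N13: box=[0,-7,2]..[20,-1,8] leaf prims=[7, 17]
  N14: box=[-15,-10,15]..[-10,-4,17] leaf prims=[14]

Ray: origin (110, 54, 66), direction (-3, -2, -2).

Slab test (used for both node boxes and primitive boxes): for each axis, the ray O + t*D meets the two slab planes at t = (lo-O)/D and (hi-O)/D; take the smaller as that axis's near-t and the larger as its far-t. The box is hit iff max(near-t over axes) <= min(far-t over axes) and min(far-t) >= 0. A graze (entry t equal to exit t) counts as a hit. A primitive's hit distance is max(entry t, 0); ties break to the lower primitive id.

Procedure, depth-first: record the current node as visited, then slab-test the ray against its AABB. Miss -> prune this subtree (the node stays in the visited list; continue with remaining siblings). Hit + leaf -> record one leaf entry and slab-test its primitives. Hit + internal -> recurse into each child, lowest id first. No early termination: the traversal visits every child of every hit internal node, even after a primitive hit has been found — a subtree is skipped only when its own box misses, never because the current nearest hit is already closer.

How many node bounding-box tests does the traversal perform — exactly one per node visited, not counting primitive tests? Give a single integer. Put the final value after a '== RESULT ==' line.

Walk:
N0 x:[30,43] y:[18,35] z:[49/2,83/2] -> hit [30,35], descend [4, 7, 10, 12]
  N4 x:[115/3,42] y:[41/2,31] z:[35,83/2] -> miss, prune
  N7 x:[113/3,43] y:[18,34] z:[49/2,63/2] -> miss, prune
  N10 x:[92/3,36] y:[59/2,35] z:[65/2,40] -> hit [65/2,35], descend [8, 11]
    N8 x:[33,36] y:[59/2,32] z:[37,40] -> miss, prune
    N11 x:[92/3,97/3] y:[30,35] z:[65/2,36] -> miss, prune
  N12 x:[30,37] y:[41/2,61/2] z:[29,83/2] -> hit [30,61/2], descend [2, 5, 13]
    N2 x:[33,104/3] y:[43/2,49/2] z:[73/2,83/2] -> miss, prune
    N5 x:[107/3,37] y:[41/2,23] z:[31,33] -> miss, prune
    N13 x:[30,110/3] y:[55/2,61/2] z:[29,32] -> hit [30,61/2] leaf, test {P7(miss), P17@t=30}

10 AABB tests over nodes [0, 4, 7, 10, 8, 11, 12, 2, 5, 13]; 1 leaf entered; closest P17.

== RESULT ==
10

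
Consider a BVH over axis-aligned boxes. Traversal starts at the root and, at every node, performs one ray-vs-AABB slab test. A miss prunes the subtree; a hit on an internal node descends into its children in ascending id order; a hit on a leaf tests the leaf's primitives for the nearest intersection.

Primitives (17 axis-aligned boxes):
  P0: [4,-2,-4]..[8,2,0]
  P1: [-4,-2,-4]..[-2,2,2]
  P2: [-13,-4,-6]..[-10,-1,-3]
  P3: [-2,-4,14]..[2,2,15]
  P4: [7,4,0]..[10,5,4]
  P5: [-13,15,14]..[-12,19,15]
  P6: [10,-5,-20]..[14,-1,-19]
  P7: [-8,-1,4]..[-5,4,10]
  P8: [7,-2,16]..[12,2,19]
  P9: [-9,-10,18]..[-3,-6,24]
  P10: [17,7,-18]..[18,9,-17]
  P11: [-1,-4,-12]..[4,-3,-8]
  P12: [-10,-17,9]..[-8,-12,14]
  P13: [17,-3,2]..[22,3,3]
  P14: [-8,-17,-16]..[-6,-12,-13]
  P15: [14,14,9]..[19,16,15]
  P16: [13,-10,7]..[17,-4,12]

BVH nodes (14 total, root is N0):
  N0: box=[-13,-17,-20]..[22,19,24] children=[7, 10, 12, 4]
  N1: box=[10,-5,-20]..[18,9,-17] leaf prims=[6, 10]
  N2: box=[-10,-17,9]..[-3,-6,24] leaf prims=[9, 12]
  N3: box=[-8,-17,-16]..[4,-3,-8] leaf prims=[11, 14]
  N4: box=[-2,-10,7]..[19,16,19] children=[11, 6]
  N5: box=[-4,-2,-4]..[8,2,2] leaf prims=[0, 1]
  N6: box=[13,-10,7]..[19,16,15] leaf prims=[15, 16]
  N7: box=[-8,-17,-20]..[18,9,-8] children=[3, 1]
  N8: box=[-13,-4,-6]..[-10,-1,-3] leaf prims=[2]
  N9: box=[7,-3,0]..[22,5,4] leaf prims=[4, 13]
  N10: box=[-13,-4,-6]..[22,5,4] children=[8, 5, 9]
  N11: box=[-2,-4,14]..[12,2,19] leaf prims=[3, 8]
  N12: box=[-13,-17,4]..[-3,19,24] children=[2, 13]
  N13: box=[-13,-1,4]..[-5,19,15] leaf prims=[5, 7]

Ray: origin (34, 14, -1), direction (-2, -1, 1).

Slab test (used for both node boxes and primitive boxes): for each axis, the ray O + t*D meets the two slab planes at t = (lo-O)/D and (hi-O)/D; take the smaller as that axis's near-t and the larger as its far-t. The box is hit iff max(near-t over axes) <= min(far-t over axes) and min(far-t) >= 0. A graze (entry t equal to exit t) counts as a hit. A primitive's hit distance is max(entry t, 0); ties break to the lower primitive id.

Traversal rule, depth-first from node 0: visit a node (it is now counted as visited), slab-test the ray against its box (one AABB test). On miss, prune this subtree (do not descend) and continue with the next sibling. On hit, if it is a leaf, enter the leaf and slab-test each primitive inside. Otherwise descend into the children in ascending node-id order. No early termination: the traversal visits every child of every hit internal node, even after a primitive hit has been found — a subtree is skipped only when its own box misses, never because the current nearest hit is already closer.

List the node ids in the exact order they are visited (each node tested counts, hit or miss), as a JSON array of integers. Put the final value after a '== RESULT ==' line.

Walk:
N0 x:[6,47/2] y:[-5,31] z:[-19,25] -> hit [6,47/2], descend [4, 7, 10, 12]
  N4 x:[15/2,18] y:[-2,24] z:[8,20] -> hit [8,18], descend [6, 11]
    N6 x:[15/2,21/2] y:[-2,24] z:[8,16] -> hit [8,21/2] leaf, test {P15(miss), P16(miss)}
    N11 x:[11,18] y:[12,18] z:[15,20] -> hit [15,18] leaf, test {P3@t=16, P8(miss)}
  N7 x:[8,21] y:[5,31] z:[-19,-7] -> miss, prune
  N10 x:[6,47/2] y:[9,18] z:[-5,5] -> miss, prune
  N12 x:[37/2,47/2] y:[-5,31] z:[5,25] -> hit [37/2,47/2], descend [2, 13]
    N2 x:[37/2,22] y:[20,31] z:[10,25] -> hit [20,22] leaf, test {P9@t=20, P12(miss)}
    N13 x:[39/2,47/2] y:[-5,15] z:[5,16] -> miss, prune

Summary -> nodes [0, 4, 6, 11, 7, 10, 12, 2, 13]; box-tests=9; leaf-entries=3; first=P3

== RESULT ==
[0, 4, 6, 11, 7, 10, 12, 2, 13]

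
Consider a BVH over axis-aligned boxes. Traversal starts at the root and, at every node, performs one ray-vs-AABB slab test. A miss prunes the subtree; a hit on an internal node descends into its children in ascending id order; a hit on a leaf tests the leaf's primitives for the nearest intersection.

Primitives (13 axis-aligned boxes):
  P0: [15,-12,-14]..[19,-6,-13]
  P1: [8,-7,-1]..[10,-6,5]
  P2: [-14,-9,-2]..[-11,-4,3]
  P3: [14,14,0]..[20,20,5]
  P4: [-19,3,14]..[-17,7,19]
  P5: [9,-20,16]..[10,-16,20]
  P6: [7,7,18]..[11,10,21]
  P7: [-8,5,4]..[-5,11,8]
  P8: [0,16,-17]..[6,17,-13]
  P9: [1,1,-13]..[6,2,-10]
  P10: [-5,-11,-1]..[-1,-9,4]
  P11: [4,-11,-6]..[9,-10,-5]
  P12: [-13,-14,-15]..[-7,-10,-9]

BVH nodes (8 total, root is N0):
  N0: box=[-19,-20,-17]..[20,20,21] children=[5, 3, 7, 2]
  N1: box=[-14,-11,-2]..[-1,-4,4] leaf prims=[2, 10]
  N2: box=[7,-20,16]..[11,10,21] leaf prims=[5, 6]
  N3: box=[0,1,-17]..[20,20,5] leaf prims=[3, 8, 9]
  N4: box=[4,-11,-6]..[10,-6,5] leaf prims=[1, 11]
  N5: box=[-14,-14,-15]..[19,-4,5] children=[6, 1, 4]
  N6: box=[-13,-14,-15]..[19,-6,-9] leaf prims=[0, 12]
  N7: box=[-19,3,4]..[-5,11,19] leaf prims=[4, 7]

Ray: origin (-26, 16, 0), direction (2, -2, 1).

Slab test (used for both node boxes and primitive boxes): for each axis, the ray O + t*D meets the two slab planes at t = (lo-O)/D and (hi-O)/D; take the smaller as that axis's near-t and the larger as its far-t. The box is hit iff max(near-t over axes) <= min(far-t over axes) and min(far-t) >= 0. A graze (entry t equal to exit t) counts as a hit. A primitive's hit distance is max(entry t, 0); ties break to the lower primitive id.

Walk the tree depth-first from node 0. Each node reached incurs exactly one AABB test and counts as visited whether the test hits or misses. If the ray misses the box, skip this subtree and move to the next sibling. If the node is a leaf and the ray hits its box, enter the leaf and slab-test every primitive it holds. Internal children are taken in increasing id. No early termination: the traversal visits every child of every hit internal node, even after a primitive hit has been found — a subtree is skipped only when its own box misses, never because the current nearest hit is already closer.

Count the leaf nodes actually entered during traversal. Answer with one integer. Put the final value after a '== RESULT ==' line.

Walk:
N0 x:[7/2,23] y:[-2,18] z:[-17,21] -> hit [7/2,18], descend [2, 3, 5, 7]
  N2 x:[33/2,37/2] y:[3,18] z:[16,21] -> hit [33/2,18] leaf, test {P5@t=35/2, P6(miss)}
  N3 x:[13,23] y:[-2,15/2] z:[-17,5] -> miss, prune
  N5 x:[6,45/2] y:[10,15] z:[-15,5] -> miss, prune
  N7 x:[7/2,21/2] y:[5/2,13/2] z:[4,19] -> hit [4,13/2] leaf, test {P4(miss), P7(miss)}

5 AABB tests over nodes [0, 2, 3, 5, 7]; 2 leaves entered; closest P5.

== RESULT ==
2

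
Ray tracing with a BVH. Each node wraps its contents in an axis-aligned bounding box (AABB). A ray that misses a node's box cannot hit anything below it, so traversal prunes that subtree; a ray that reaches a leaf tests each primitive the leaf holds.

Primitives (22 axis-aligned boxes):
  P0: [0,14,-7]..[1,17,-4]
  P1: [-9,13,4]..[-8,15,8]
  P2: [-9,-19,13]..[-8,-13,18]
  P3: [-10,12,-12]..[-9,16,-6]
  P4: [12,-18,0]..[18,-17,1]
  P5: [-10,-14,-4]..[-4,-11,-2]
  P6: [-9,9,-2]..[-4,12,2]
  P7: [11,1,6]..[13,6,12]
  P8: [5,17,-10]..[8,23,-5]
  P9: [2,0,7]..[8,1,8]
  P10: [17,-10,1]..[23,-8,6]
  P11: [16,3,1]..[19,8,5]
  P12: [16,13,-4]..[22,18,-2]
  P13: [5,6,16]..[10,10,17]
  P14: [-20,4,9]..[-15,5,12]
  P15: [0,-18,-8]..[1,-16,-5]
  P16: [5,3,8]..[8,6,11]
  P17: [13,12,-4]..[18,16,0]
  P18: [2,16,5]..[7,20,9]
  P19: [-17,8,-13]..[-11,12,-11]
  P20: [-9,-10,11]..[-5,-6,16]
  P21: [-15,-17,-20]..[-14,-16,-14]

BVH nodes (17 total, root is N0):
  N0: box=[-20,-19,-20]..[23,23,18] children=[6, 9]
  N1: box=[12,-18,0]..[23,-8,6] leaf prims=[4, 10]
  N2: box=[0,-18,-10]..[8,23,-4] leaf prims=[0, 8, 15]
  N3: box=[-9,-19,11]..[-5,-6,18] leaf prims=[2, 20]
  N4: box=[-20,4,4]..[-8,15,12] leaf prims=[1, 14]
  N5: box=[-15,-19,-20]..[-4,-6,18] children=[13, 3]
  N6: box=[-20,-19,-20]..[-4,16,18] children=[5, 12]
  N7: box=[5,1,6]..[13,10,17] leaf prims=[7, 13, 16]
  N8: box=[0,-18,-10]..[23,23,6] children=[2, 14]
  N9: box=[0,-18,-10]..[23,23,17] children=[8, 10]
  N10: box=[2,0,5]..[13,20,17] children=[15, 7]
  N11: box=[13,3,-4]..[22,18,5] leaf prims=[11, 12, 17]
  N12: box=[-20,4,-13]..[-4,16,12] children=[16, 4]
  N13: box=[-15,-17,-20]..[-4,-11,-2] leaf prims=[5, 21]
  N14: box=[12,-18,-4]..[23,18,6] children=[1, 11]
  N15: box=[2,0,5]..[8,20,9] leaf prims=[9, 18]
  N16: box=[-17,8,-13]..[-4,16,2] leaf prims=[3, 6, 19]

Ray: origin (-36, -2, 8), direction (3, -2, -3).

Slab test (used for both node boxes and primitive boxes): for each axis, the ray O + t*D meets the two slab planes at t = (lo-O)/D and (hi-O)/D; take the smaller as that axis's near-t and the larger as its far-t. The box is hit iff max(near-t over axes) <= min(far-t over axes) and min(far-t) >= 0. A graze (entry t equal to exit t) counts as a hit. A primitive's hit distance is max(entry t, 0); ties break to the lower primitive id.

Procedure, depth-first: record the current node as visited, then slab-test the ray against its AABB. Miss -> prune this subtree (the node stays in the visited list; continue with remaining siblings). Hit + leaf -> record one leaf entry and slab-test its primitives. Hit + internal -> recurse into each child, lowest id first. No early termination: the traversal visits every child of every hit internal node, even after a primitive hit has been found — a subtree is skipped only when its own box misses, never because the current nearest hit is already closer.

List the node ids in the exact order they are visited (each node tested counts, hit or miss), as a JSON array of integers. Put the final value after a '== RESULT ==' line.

Trace the traversal:
N0 x:[16/3,59/3] y:[-25/2,17/2] z:[-10/3,28/3] -> hit [16/3,17/2], descend [6, 9]
  N6 x:[16/3,32/3] y:[-9,17/2] z:[-10/3,28/3] -> hit [16/3,17/2], descend [5, 12]
    N5 x:[7,32/3] y:[2,17/2] z:[-10/3,28/3] -> hit [7,17/2], descend [3, 13]
      N3 x:[9,31/3] y:[2,17/2] z:[-10/3,-1] -> miss, prune
      N13 x:[7,32/3] y:[9/2,15/2] z:[10/3,28/3] -> hit [7,15/2] leaf, test {P5(miss), P21@t=22/3}
    N12 x:[16/3,32/3] y:[-9,-3] z:[-4/3,7] -> miss, prune
  N9 x:[12,59/3] y:[-25/2,8] z:[-3,6] -> miss, prune

Visited [0, 6, 5, 3, 13, 12, 9]. Tests: 7 box, 1 leaf. Nearest: P21.

== RESULT ==
[0, 6, 5, 3, 13, 12, 9]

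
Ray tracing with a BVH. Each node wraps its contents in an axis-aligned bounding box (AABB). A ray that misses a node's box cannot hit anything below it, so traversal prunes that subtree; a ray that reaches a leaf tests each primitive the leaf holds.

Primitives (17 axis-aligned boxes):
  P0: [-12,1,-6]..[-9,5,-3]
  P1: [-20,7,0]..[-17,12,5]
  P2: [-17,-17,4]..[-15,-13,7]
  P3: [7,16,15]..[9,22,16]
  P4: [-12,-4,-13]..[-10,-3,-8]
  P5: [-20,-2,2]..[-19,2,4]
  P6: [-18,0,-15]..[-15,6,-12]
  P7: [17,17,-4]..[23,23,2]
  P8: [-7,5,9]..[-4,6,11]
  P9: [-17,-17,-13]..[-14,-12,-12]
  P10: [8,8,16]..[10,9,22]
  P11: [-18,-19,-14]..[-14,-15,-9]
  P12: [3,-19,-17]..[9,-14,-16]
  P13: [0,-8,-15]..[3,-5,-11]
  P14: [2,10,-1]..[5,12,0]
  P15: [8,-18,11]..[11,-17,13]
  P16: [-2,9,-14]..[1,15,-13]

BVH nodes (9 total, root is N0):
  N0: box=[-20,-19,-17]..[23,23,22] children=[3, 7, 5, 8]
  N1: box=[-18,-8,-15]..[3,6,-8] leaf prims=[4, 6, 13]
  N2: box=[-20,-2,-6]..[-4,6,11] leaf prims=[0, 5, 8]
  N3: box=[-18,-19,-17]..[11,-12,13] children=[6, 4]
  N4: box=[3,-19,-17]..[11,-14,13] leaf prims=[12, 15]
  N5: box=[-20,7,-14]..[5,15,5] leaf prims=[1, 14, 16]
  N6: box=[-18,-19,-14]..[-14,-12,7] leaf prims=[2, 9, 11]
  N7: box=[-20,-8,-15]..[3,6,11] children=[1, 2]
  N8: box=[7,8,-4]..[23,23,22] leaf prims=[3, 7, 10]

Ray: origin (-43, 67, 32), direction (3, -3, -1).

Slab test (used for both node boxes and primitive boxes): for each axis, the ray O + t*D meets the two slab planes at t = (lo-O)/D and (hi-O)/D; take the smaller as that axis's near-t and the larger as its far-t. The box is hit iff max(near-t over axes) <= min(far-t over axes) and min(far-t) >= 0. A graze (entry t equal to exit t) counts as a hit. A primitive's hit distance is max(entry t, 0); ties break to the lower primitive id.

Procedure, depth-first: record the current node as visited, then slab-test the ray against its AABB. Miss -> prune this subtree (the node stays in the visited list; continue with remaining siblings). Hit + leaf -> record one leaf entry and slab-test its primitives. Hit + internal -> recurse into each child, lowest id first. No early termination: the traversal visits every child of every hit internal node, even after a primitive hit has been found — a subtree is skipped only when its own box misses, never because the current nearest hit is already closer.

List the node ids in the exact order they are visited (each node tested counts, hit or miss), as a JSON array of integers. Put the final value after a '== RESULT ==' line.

Traverse from the root:
N0 x:[23/3,22] y:[44/3,86/3] z:[10,49] -> hit [44/3,22], descend [3, 5, 7, 8]
  N3 x:[25/3,18] y:[79/3,86/3] z:[19,49] -> miss, prune
  N5 x:[23/3,16] y:[52/3,20] z:[27,46] -> miss, prune
  N7 x:[23/3,46/3] y:[61/3,25] z:[21,47] -> miss, prune
  N8 x:[50/3,22] y:[44/3,59/3] z:[10,36] -> hit [50/3,59/3] leaf, test {P3@t=50/3, P7(miss), P10(miss)}

order=[0, 3, 5, 7, 8]  |boxes|=5  |leaves|=1  hit=P3

== RESULT ==
[0, 3, 5, 7, 8]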